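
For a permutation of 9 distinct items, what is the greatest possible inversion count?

There are 36 inversions.

A reversed (strictly descending) arrangement makes every pair an inversion, giving C(9, 2) inversions.
C(9, 2) = 9·8/2 = 36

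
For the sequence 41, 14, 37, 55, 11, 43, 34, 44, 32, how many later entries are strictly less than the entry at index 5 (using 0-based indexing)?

The element at index 5 is 43.
Elements after it: 34, 44, 32
Those smaller than 43: 34, 32

2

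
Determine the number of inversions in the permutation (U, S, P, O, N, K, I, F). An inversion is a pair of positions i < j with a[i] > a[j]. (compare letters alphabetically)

For each element, count later entries that are smaller:
U → S, P, O, N, K, I, F → 7
S → P, O, N, K, I, F → 6
P → O, N, K, I, F → 5
O → N, K, I, F → 4
N → K, I, F → 3
K → I, F → 2
I → F → 1
F → none → 0
Sum: 7 + 6 + 5 + 4 + 3 + 2 + 1 + 0 = 28

28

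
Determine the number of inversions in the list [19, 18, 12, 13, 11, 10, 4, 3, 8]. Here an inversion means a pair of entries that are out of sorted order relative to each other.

33 inversions

Sweep left to right; for each value list the smaller values that follow it:
19 → 18, 12, 13, 11, 10, 4, 3, 8 → 8
18 → 12, 13, 11, 10, 4, 3, 8 → 7
12 → 11, 10, 4, 3, 8 → 5
13 → 11, 10, 4, 3, 8 → 5
11 → 10, 4, 3, 8 → 4
10 → 4, 3, 8 → 3
4 → 3 → 1
3 → none → 0
8 → none → 0
Sum: 8 + 7 + 5 + 5 + 4 + 3 + 1 + 0 + 0 = 33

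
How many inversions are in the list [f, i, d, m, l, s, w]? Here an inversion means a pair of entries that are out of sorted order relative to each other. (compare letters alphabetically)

Out-of-order index pairs (0-indexed):
(0,2): f > d
(1,2): i > d
(3,4): m > l
That's 3 pairs.

3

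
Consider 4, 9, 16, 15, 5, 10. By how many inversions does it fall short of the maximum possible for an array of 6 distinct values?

9

Maximum inversions for 6 distinct elements is C(6, 2) = 6·5/2 = 15.
Current inversions — for each element, count later smaller elements:
4: 0
9: 1
16: 3
15: 2
5: 0
10: 0
Current total: 0 + 1 + 3 + 2 + 0 + 0 = 6
Shortfall: 15 − 6 = 9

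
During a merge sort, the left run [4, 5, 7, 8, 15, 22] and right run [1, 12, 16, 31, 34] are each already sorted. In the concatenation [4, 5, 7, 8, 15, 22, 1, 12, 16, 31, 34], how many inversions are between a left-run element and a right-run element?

There are 9 cross-inversions.

Count, for every r in R, how many entries of L exceed r:
r = 1: 4, 5, 7, 8, 15, 22 → 6
r = 12: 15, 22 → 2
r = 16: 22 → 1
r = 31: none → 0
r = 34: none → 0
Cross-inversions: 6 + 2 + 1 + 0 + 0 = 9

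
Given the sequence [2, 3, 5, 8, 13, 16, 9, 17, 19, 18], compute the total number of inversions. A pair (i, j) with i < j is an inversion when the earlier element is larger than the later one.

Element-by-element contributions:
2 → none → 0
3 → none → 0
5 → none → 0
8 → none → 0
13 → 9 → 1
16 → 9 → 1
9 → none → 0
17 → none → 0
19 → 18 → 1
18 → none → 0
Sum: 0 + 0 + 0 + 0 + 1 + 1 + 0 + 0 + 1 + 0 = 3

Out-of-order pairs: 3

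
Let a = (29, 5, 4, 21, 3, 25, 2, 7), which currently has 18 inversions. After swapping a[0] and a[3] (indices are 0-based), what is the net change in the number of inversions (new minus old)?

Positions 0 and 3 hold 29 and 21; after swapping, the array is [21, 5, 4, 29, 3, 25, 2, 7].
Sweep left to right; for each value list the smaller values that follow it:
21: 5
5: 3
4: 2
29: 4
3: 1
25: 2
2: 0
7: 0
Sum: 5 + 3 + 2 + 4 + 1 + 2 + 0 + 0 = 17
Change: 17 − 18 = -1

-1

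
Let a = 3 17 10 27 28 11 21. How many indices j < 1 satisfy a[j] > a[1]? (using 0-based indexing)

0 such elements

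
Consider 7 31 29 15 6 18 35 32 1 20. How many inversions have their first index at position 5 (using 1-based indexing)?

1

The element at index 5 is 6.
Elements after it: 18, 35, 32, 1, 20
Those smaller than 6: 1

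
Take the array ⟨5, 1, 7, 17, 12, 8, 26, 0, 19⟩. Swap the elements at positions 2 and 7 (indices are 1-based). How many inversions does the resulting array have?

Positions 2 and 7 hold 1 and 26; after swapping, the array is [5, 26, 7, 17, 12, 8, 1, 0, 19].
For each element, count later entries that are smaller:
5 → 1, 0 → 2
26 → 7, 17, 12, 8, 1, 0, 19 → 7
7 → 1, 0 → 2
17 → 12, 8, 1, 0 → 4
12 → 8, 1, 0 → 3
8 → 1, 0 → 2
1 → 0 → 1
0 → none → 0
19 → none → 0
Sum: 2 + 7 + 2 + 4 + 3 + 2 + 1 + 0 + 0 = 21

21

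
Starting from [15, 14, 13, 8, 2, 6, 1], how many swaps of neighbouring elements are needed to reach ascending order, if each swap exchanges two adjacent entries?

The minimum number of adjacent swaps to sort an array equals its inversion count, since every such swap removes exactly one inversion.
Count inversions — for each element, later elements that are smaller:
15: 14, 13, 8, 2, 6, 1 → 6
14: 13, 8, 2, 6, 1 → 5
13: 8, 2, 6, 1 → 4
8: 2, 6, 1 → 3
2: 1 → 1
6: 1 → 1
1: none → 0
Total inversions: 6 + 5 + 4 + 3 + 1 + 1 + 0 = 20

Adjacent swaps: 20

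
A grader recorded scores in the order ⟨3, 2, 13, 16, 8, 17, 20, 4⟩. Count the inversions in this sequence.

8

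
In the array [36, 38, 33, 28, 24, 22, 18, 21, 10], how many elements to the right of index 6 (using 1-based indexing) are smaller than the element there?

The element at index 6 is 22.
Elements after it: 18, 21, 10
Those smaller than 22: 18, 21, 10

3 such elements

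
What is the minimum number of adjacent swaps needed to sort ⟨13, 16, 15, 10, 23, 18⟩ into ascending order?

5

The minimum number of adjacent swaps to sort an array equals its inversion count, since every such swap removes exactly one inversion.
Count inversions — for each element, later elements that are smaller:
13: 10 → 1
16: 15, 10 → 2
15: 10 → 1
10: none → 0
23: 18 → 1
18: none → 0
Total inversions: 1 + 2 + 1 + 0 + 1 + 0 = 5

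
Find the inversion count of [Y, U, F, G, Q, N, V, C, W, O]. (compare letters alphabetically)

For each element, count later entries that are smaller:
Y → U, F, G, Q, N, V, C, W, O → 9
U → F, G, Q, N, C, O → 6
F → C → 1
G → C → 1
Q → N, C, O → 3
N → C → 1
V → C, O → 2
C → none → 0
W → O → 1
O → none → 0
Sum: 9 + 6 + 1 + 1 + 3 + 1 + 2 + 0 + 1 + 0 = 24

24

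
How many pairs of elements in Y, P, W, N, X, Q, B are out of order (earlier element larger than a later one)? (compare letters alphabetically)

Count, for each position, how many later elements it exceeds:
Y: 6
P: 2
W: 3
N: 1
X: 2
Q: 1
B: 0
Sum: 6 + 2 + 3 + 1 + 2 + 1 + 0 = 15

15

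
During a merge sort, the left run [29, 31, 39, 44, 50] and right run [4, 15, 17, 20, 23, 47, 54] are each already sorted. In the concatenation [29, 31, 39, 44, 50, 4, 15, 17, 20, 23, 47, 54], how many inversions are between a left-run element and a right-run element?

For each element r of the right run, count left-run elements greater than r:
r = 4: 29, 31, 39, 44, 50 → 5
r = 15: 29, 31, 39, 44, 50 → 5
r = 17: 29, 31, 39, 44, 50 → 5
r = 20: 29, 31, 39, 44, 50 → 5
r = 23: 29, 31, 39, 44, 50 → 5
r = 47: 50 → 1
r = 54: none → 0
Cross-inversions: 5 + 5 + 5 + 5 + 5 + 1 + 0 = 26

There are 26 cross-inversions.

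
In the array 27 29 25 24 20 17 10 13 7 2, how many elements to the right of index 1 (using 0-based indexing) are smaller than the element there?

8

The element at index 1 is 29.
Elements after it: 25, 24, 20, 17, 10, 13, 7, 2
Those smaller than 29: 25, 24, 20, 17, 10, 13, 7, 2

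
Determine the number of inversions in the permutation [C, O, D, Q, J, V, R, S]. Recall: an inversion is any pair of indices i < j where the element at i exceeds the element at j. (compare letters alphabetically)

For each element, count later entries that are smaller:
C → none → 0
O → D, J → 2
D → none → 0
Q → J → 1
J → none → 0
V → R, S → 2
R → none → 0
S → none → 0
Sum: 0 + 2 + 0 + 1 + 0 + 2 + 0 + 0 = 5

5 inversions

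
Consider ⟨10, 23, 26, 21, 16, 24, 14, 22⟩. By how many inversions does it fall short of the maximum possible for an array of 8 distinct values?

14

Maximum inversions for 8 distinct elements is C(8, 2) = 8·7/2 = 28.
Current inversions — for each element, count later smaller elements:
10: 0
23: 4
26: 5
21: 2
16: 1
24: 2
14: 0
22: 0
Current total: 0 + 4 + 5 + 2 + 1 + 2 + 0 + 0 = 14
Shortfall: 28 − 14 = 14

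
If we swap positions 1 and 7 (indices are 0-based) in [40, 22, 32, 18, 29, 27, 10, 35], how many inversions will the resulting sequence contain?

Positions 1 and 7 hold 22 and 35; after swapping, the array is [40, 35, 32, 18, 29, 27, 10, 22].
Count, for each position, how many later elements it exceeds:
40 → 35, 32, 18, 29, 27, 10, 22 → 7
35 → 32, 18, 29, 27, 10, 22 → 6
32 → 18, 29, 27, 10, 22 → 5
18 → 10 → 1
29 → 27, 10, 22 → 3
27 → 10, 22 → 2
10 → none → 0
22 → none → 0
Sum: 7 + 6 + 5 + 1 + 3 + 2 + 0 + 0 = 24

24 inversions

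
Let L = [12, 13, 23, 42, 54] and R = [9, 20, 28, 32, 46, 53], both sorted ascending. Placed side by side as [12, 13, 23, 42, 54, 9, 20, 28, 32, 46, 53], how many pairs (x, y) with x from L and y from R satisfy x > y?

For each element r of the right run, count left-run elements greater than r:
r = 9: 12, 13, 23, 42, 54 → 5
r = 20: 23, 42, 54 → 3
r = 28: 42, 54 → 2
r = 32: 42, 54 → 2
r = 46: 54 → 1
r = 53: 54 → 1
Cross-inversions: 5 + 3 + 2 + 2 + 1 + 1 = 14

14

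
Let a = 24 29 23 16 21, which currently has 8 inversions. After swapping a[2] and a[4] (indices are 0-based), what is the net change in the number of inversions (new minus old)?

Positions 2 and 4 hold 23 and 21; after swapping, the array is [24, 29, 21, 16, 23].
Element-by-element contributions:
24 → 21, 16, 23 → 3
29 → 21, 16, 23 → 3
21 → 16 → 1
16 → none → 0
23 → none → 0
Sum: 3 + 3 + 1 + 0 + 0 = 7
Change: 7 − 8 = -1

-1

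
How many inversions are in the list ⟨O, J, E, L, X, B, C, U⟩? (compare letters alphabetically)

Sweep left to right; for each value list the smaller values that follow it:
O → J, E, L, B, C → 5
J → E, B, C → 3
E → B, C → 2
L → B, C → 2
X → B, C, U → 3
B → none → 0
C → none → 0
U → none → 0
Sum: 5 + 3 + 2 + 2 + 3 + 0 + 0 + 0 = 15

There are 15 out-of-order pairs.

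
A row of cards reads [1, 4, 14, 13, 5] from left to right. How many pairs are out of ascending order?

Inversions: 3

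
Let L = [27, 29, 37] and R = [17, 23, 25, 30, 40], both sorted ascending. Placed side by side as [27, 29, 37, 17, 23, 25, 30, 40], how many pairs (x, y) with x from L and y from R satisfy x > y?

10

Take each right-half value and tally the left-half values above it:
r = 17: 27, 29, 37 → 3
r = 23: 27, 29, 37 → 3
r = 25: 27, 29, 37 → 3
r = 30: 37 → 1
r = 40: none → 0
Cross-inversions: 3 + 3 + 3 + 1 + 0 = 10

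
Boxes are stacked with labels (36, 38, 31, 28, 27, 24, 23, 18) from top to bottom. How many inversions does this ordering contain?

For each element, count later entries that are smaller:
36 → 31, 28, 27, 24, 23, 18 → 6
38 → 31, 28, 27, 24, 23, 18 → 6
31 → 28, 27, 24, 23, 18 → 5
28 → 27, 24, 23, 18 → 4
27 → 24, 23, 18 → 3
24 → 23, 18 → 2
23 → 18 → 1
18 → none → 0
Sum: 6 + 6 + 5 + 4 + 3 + 2 + 1 + 0 = 27

There are 27 out-of-order pairs.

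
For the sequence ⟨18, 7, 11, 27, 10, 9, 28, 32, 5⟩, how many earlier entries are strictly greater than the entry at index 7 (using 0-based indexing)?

The element at index 7 is 32.
Elements before it: 18, 7, 11, 27, 10, 9, 28
None of them are larger than 32.

0 such elements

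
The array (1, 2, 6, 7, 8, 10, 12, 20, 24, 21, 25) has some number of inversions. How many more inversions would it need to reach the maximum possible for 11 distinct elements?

54

Maximum inversions for 11 distinct elements is C(11, 2) = 11·10/2 = 55.
Current inversions — for each element, count later smaller elements:
1: 0
2: 0
6: 0
7: 0
8: 0
10: 0
12: 0
20: 0
24: 1
21: 0
25: 0
Current total: 0 + 0 + 0 + 0 + 0 + 0 + 0 + 0 + 1 + 0 + 0 = 1
Shortfall: 55 − 1 = 54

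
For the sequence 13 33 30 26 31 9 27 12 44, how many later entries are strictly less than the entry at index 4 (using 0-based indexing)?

The element at index 4 is 31.
Elements after it: 9, 27, 12, 44
Those smaller than 31: 9, 27, 12

3 such elements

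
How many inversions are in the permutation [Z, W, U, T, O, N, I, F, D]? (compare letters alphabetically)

Element-by-element contributions:
Z → W, U, T, O, N, I, F, D → 8
W → U, T, O, N, I, F, D → 7
U → T, O, N, I, F, D → 6
T → O, N, I, F, D → 5
O → N, I, F, D → 4
N → I, F, D → 3
I → F, D → 2
F → D → 1
D → none → 0
Sum: 8 + 7 + 6 + 5 + 4 + 3 + 2 + 1 + 0 = 36

36 inversions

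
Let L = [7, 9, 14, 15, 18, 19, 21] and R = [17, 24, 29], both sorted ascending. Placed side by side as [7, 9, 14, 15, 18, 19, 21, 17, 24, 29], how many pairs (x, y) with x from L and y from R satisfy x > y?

For each element r of the right run, count left-run elements greater than r:
r = 17: 18, 19, 21 → 3
r = 24: none → 0
r = 29: none → 0
Cross-inversions: 3 + 0 + 0 = 3

3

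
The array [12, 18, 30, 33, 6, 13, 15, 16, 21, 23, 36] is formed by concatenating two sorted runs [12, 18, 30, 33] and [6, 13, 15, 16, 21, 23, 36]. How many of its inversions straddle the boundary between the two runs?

17

Take each right-half value and tally the left-half values above it:
r = 6: 12, 18, 30, 33 → 4
r = 13: 18, 30, 33 → 3
r = 15: 18, 30, 33 → 3
r = 16: 18, 30, 33 → 3
r = 21: 30, 33 → 2
r = 23: 30, 33 → 2
r = 36: none → 0
Cross-inversions: 4 + 3 + 3 + 3 + 2 + 2 + 0 = 17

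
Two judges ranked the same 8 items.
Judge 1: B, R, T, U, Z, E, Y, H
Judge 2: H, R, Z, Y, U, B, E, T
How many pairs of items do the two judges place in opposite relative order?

Discordant pairs: 18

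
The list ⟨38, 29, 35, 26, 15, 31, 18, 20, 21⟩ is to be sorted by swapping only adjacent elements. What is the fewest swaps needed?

26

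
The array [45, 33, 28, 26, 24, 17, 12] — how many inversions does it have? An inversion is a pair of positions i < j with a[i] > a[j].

21

For each element, count later entries that are smaller:
45: 6
33: 5
28: 4
26: 3
24: 2
17: 1
12: 0
Sum: 6 + 5 + 4 + 3 + 2 + 1 + 0 = 21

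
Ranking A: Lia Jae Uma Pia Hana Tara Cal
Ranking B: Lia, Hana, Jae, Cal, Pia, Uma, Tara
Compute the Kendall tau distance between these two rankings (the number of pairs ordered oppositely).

7 discordant pairs

Assign each item its position (1..7) in the first ordering, then rewrite the second ordering as that position sequence:
positions: Lia→1, Jae→2, Uma→3, Pia→4, Hana→5, Tara→6, Cal→7
second ordering as positions: [1, 5, 2, 7, 4, 3, 6]
Discordant pairs = inversions in this position sequence.
1: 0
5: 2, 4, 3 → 3
2: 0
7: 4, 3, 6 → 3
4: 3 → 1
3: 0
6: 0
Total: 0 + 3 + 0 + 3 + 1 + 0 + 0 = 7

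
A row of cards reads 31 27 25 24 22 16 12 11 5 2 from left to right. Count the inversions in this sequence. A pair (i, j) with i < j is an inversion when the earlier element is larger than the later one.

45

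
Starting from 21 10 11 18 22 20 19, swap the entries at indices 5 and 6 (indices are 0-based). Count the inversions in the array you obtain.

Positions 5 and 6 hold 20 and 19; after swapping, the array is [21, 10, 11, 18, 22, 19, 20].
Element-by-element contributions:
21: 5
10: 0
11: 0
18: 0
22: 2
19: 0
20: 0
Sum: 5 + 0 + 0 + 0 + 2 + 0 + 0 = 7

7 inversions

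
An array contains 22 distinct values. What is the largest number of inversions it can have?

231

The maximum occurs when the array is in strictly decreasing order: every one of the C(22, 2) pairs is inverted.
C(22, 2) = 22·21/2 = 231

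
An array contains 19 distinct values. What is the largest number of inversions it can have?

A reversed (strictly descending) arrangement makes every pair an inversion, giving C(19, 2) inversions.
C(19, 2) = 19·18/2 = 171

171 inversions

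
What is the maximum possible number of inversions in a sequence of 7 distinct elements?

21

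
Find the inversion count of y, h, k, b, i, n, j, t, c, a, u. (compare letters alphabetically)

29 inversions

For each element, count later entries that are smaller:
y: 10
h: 3
k: 5
b: 1
i: 2
n: 3
j: 2
t: 2
c: 1
a: 0
u: 0
Sum: 10 + 3 + 5 + 1 + 2 + 3 + 2 + 2 + 1 + 0 + 0 = 29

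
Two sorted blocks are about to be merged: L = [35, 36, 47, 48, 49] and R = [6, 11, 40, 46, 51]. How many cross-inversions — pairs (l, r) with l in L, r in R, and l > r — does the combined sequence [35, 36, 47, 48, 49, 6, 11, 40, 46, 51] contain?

For each element r of the right run, count left-run elements greater than r:
r = 6: 35, 36, 47, 48, 49 → 5
r = 11: 35, 36, 47, 48, 49 → 5
r = 40: 47, 48, 49 → 3
r = 46: 47, 48, 49 → 3
r = 51: none → 0
Cross-inversions: 5 + 5 + 3 + 3 + 0 = 16

There are 16 cross-inversions.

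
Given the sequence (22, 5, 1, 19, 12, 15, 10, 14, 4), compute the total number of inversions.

22 out-of-order pairs

Sweep left to right; for each value list the smaller values that follow it:
22: 8
5: 2
1: 0
19: 5
12: 2
15: 3
10: 1
14: 1
4: 0
Sum: 8 + 2 + 0 + 5 + 2 + 3 + 1 + 1 + 0 = 22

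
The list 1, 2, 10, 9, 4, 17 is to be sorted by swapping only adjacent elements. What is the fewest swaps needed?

3 swaps

Minimum adjacent swaps = number of inversions (each swap of adjacent out-of-order elements removes one inversion and no swap can remove more).
Count inversions — for each element, later elements that are smaller:
1: none → 0
2: none → 0
10: 9, 4 → 2
9: 4 → 1
4: none → 0
17: none → 0
Total inversions: 0 + 0 + 2 + 1 + 0 + 0 = 3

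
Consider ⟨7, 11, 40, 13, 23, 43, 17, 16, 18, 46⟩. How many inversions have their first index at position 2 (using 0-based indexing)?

5 such elements

The element at index 2 is 40.
Elements after it: 13, 23, 43, 17, 16, 18, 46
Those smaller than 40: 13, 23, 17, 16, 18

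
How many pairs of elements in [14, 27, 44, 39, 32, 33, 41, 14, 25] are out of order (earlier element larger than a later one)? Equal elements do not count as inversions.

Count, for each position, how many later elements it exceeds:
14 → none → 0
27 → 14, 25 → 2
44 → 39, 32, 33, 41, 14, 25 → 6
39 → 32, 33, 14, 25 → 4
32 → 14, 25 → 2
33 → 14, 25 → 2
41 → 14, 25 → 2
14 → none → 0
25 → none → 0
Sum: 0 + 2 + 6 + 4 + 2 + 2 + 2 + 0 + 0 = 18

18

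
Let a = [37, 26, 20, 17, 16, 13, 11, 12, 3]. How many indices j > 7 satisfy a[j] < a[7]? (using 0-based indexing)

1

The element at index 7 is 12.
Elements after it: 3
Those smaller than 12: 3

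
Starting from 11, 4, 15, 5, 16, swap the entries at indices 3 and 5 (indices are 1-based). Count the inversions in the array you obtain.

4

Positions 3 and 5 hold 15 and 16; after swapping, the array is [11, 4, 16, 5, 15].
Sweep left to right; for each value list the smaller values that follow it:
11 → 4, 5 → 2
4 → none → 0
16 → 5, 15 → 2
5 → none → 0
15 → none → 0
Sum: 2 + 0 + 2 + 0 + 0 = 4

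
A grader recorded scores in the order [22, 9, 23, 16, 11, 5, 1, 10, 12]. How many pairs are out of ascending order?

Count, for each position, how many later elements it exceeds:
22: 7
9: 2
23: 6
16: 5
11: 3
5: 1
1: 0
10: 0
12: 0
Sum: 7 + 2 + 6 + 5 + 3 + 1 + 0 + 0 + 0 = 24

24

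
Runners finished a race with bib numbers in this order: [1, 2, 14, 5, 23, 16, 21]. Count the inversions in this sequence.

Count, for each position, how many later elements it exceeds:
1: 0
2: 0
14: 1
5: 0
23: 2
16: 0
21: 0
Sum: 0 + 0 + 1 + 0 + 2 + 0 + 0 = 3

3 out-of-order pairs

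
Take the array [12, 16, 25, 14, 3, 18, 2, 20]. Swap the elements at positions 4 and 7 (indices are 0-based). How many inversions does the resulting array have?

Positions 4 and 7 hold 3 and 20; after swapping, the array is [12, 16, 25, 14, 20, 18, 2, 3].
For each element, count later entries that are smaller:
12: 2
16: 3
25: 5
14: 2
20: 3
18: 2
2: 0
3: 0
Sum: 2 + 3 + 5 + 2 + 3 + 2 + 0 + 0 = 17

17 inversions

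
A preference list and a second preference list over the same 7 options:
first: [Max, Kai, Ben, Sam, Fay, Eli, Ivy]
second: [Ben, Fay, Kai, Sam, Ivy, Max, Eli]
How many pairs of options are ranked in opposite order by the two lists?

Assign each item its position (1..7) in the first ordering, then rewrite the second ordering as that position sequence:
positions: Max→1, Kai→2, Ben→3, Sam→4, Fay→5, Eli→6, Ivy→7
second ordering as positions: [3, 5, 2, 4, 7, 1, 6]
Discordant pairs = inversions in this position sequence.
3: 2, 1 → 2
5: 2, 4, 1 → 3
2: 1 → 1
4: 1 → 1
7: 1, 6 → 2
1: 0
6: 0
Total: 2 + 3 + 1 + 1 + 2 + 0 + 0 = 9

There are 9 pairs.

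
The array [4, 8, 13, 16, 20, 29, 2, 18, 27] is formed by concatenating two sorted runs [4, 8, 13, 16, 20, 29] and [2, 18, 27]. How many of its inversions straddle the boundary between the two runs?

9

Count, for every r in R, how many entries of L exceed r:
r = 2: 4, 8, 13, 16, 20, 29 → 6
r = 18: 20, 29 → 2
r = 27: 29 → 1
Cross-inversions: 6 + 2 + 1 = 9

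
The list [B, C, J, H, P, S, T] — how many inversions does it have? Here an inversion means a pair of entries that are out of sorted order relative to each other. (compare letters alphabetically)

1 inversion

Listing every pair i<j with a[i]>a[j] (using 1-based positions):
(3,4): J > H
That's 1 pair.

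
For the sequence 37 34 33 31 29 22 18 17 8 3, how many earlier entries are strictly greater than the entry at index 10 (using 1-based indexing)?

9

The element at index 10 is 3.
Elements before it: 37, 34, 33, 31, 29, 22, 18, 17, 8
Those larger than 3: 37, 34, 33, 31, 29, 22, 18, 17, 8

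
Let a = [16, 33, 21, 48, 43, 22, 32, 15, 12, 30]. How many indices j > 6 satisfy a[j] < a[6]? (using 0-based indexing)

3

The element at index 6 is 32.
Elements after it: 15, 12, 30
Those smaller than 32: 15, 12, 30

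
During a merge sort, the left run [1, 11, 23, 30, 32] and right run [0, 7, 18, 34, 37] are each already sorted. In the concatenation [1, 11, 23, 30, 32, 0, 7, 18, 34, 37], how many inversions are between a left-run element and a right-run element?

12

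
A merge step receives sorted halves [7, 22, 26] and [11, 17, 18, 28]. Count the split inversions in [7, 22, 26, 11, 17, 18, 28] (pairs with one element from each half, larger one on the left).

For each element r of the right run, count left-run elements greater than r:
r = 11: 22, 26 → 2
r = 17: 22, 26 → 2
r = 18: 22, 26 → 2
r = 28: none → 0
Cross-inversions: 2 + 2 + 2 + 0 = 6

There are 6 split inversions.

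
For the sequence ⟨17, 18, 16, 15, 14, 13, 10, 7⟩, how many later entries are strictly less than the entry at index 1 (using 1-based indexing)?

The element at index 1 is 17.
Elements after it: 18, 16, 15, 14, 13, 10, 7
Those smaller than 17: 16, 15, 14, 13, 10, 7

6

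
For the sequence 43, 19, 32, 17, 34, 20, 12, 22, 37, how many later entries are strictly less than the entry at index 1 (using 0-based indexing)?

The element at index 1 is 19.
Elements after it: 32, 17, 34, 20, 12, 22, 37
Those smaller than 19: 17, 12

2 such elements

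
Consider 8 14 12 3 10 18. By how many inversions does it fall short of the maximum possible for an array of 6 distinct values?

9 inversions short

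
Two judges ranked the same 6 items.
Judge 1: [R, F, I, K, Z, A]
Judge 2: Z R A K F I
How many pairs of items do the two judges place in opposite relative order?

9

Assign each item its position (1..6) in the first ordering, then rewrite the second ordering as that position sequence:
positions: R→1, F→2, I→3, K→4, Z→5, A→6
second ordering as positions: [5, 1, 6, 4, 2, 3]
Discordant pairs = inversions in this position sequence.
5: 1, 4, 2, 3 → 4
1: 0
6: 4, 2, 3 → 3
4: 2, 3 → 2
2: 0
3: 0
Total: 4 + 0 + 3 + 2 + 0 + 0 = 9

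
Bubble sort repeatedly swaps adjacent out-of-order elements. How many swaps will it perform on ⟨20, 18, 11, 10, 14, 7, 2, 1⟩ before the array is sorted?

The minimum number of adjacent swaps to sort an array equals its inversion count, since every such swap removes exactly one inversion.
Count inversions — for each element, later elements that are smaller:
20: 18, 11, 10, 14, 7, 2, 1 → 7
18: 11, 10, 14, 7, 2, 1 → 6
11: 10, 7, 2, 1 → 4
10: 7, 2, 1 → 3
14: 7, 2, 1 → 3
7: 2, 1 → 2
2: 1 → 1
1: none → 0
Total inversions: 7 + 6 + 4 + 3 + 3 + 2 + 1 + 0 = 26

26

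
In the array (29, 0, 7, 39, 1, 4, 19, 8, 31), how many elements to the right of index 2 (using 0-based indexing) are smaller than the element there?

2

The element at index 2 is 7.
Elements after it: 39, 1, 4, 19, 8, 31
Those smaller than 7: 1, 4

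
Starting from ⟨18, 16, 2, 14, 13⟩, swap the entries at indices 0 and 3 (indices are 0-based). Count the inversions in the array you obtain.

Positions 0 and 3 hold 18 and 14; after swapping, the array is [14, 16, 2, 18, 13].
Sweep left to right; for each value list the smaller values that follow it:
14 → 2, 13 → 2
16 → 2, 13 → 2
2 → none → 0
18 → 13 → 1
13 → none → 0
Sum: 2 + 2 + 0 + 1 + 0 = 5

There are 5 inversions.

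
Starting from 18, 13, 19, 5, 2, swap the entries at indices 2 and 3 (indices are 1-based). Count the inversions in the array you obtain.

There are 9 inversions.

Positions 2 and 3 hold 13 and 19; after swapping, the array is [18, 19, 13, 5, 2].
Sweep left to right; for each value list the smaller values that follow it:
18: 3
19: 3
13: 2
5: 1
2: 0
Sum: 3 + 3 + 2 + 1 + 0 = 9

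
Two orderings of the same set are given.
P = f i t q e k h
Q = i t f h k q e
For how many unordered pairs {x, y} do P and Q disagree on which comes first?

There are 7 disagreeing pairs.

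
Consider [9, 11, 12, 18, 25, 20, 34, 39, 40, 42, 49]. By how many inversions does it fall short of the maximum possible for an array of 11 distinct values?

54

Maximum inversions for 11 distinct elements is C(11, 2) = 11·10/2 = 55.
Current inversions — for each element, count later smaller elements:
9: 0
11: 0
12: 0
18: 0
25: 1
20: 0
34: 0
39: 0
40: 0
42: 0
49: 0
Current total: 0 + 0 + 0 + 0 + 1 + 0 + 0 + 0 + 0 + 0 + 0 = 1
Shortfall: 55 − 1 = 54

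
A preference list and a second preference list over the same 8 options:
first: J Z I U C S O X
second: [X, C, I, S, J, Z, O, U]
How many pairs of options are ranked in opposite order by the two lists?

17

Assign each item its position (1..8) in the first ordering, then rewrite the second ordering as that position sequence:
positions: J→1, Z→2, I→3, U→4, C→5, S→6, O→7, X→8
second ordering as positions: [8, 5, 3, 6, 1, 2, 7, 4]
Discordant pairs = inversions in this position sequence.
8: 5, 3, 6, 1, 2, 7, 4 → 7
5: 3, 1, 2, 4 → 4
3: 1, 2 → 2
6: 1, 2, 4 → 3
1: 0
2: 0
7: 4 → 1
4: 0
Total: 7 + 4 + 2 + 3 + 0 + 0 + 1 + 0 = 17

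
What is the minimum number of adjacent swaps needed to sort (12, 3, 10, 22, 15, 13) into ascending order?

Minimum adjacent swaps = number of inversions (each swap of adjacent out-of-order elements removes one inversion and no swap can remove more).
Count inversions — for each element, later elements that are smaller:
12: 3, 10 → 2
3: none → 0
10: none → 0
22: 15, 13 → 2
15: 13 → 1
13: none → 0
Total inversions: 2 + 0 + 0 + 2 + 1 + 0 = 5

5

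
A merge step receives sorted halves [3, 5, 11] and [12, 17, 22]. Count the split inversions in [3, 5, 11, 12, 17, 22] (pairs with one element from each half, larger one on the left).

0

Count, for every r in R, how many entries of L exceed r:
r = 12: none → 0
r = 17: none → 0
r = 22: none → 0
Cross-inversions: 0 + 0 + 0 = 0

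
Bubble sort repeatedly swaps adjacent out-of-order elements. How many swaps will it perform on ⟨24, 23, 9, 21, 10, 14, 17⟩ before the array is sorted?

The minimum number of adjacent swaps to sort an array equals its inversion count, since every such swap removes exactly one inversion.
Count inversions — for each element, later elements that are smaller:
24: 23, 9, 21, 10, 14, 17 → 6
23: 9, 21, 10, 14, 17 → 5
9: none → 0
21: 10, 14, 17 → 3
10: none → 0
14: none → 0
17: none → 0
Total inversions: 6 + 5 + 0 + 3 + 0 + 0 + 0 = 14

14 adjacent swaps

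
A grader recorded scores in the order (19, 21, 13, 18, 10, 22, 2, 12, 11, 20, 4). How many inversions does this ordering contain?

36 out-of-order pairs

For each element, count later entries that are smaller:
19: 7
21: 8
13: 5
18: 5
10: 2
22: 5
2: 0
12: 2
11: 1
20: 1
4: 0
Sum: 7 + 8 + 5 + 5 + 2 + 5 + 0 + 2 + 1 + 1 + 0 = 36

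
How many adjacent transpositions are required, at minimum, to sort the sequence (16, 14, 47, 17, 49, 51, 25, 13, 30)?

Adjacent swaps: 15

Minimum adjacent swaps = number of inversions (each swap of adjacent out-of-order elements removes one inversion and no swap can remove more).
Count inversions — for each element, later elements that are smaller:
16: 14, 13 → 2
14: 13 → 1
47: 17, 25, 13, 30 → 4
17: 13 → 1
49: 25, 13, 30 → 3
51: 25, 13, 30 → 3
25: 13 → 1
13: none → 0
30: none → 0
Total inversions: 2 + 1 + 4 + 1 + 3 + 3 + 1 + 0 + 0 = 15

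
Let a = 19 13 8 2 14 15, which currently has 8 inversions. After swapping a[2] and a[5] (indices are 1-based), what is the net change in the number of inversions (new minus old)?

Positions 2 and 5 hold 13 and 14; after swapping, the array is [19, 14, 8, 2, 13, 15].
For each element, count later entries that are smaller:
19 → 14, 8, 2, 13, 15 → 5
14 → 8, 2, 13 → 3
8 → 2 → 1
2 → none → 0
13 → none → 0
15 → none → 0
Sum: 5 + 3 + 1 + 0 + 0 + 0 = 9
Change: 9 − 8 = +1

+1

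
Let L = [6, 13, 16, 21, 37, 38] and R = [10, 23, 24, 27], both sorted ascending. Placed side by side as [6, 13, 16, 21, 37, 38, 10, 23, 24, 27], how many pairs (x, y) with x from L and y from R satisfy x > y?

11 split inversions

Take each right-half value and tally the left-half values above it:
r = 10: 13, 16, 21, 37, 38 → 5
r = 23: 37, 38 → 2
r = 24: 37, 38 → 2
r = 27: 37, 38 → 2
Cross-inversions: 5 + 2 + 2 + 2 = 11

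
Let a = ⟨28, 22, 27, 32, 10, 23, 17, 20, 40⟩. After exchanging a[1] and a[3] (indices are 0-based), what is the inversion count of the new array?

22

Positions 1 and 3 hold 22 and 32; after swapping, the array is [28, 32, 27, 22, 10, 23, 17, 20, 40].
For each element, count later entries that are smaller:
28 → 27, 22, 10, 23, 17, 20 → 6
32 → 27, 22, 10, 23, 17, 20 → 6
27 → 22, 10, 23, 17, 20 → 5
22 → 10, 17, 20 → 3
10 → none → 0
23 → 17, 20 → 2
17 → none → 0
20 → none → 0
40 → none → 0
Sum: 6 + 6 + 5 + 3 + 0 + 2 + 0 + 0 + 0 = 22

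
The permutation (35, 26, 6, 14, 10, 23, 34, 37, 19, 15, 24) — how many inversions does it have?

Count, for each position, how many later elements it exceeds:
35 → 26, 6, 14, 10, 23, 34, 19, 15, 24 → 9
26 → 6, 14, 10, 23, 19, 15, 24 → 7
6 → none → 0
14 → 10 → 1
10 → none → 0
23 → 19, 15 → 2
34 → 19, 15, 24 → 3
37 → 19, 15, 24 → 3
19 → 15 → 1
15 → none → 0
24 → none → 0
Sum: 9 + 7 + 0 + 1 + 0 + 2 + 3 + 3 + 1 + 0 + 0 = 26

26 out-of-order pairs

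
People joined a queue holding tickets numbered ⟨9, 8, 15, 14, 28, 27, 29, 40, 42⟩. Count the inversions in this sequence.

3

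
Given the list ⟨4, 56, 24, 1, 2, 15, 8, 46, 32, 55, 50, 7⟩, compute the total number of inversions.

26 inversions

Element-by-element contributions:
4 → 1, 2 → 2
56 → 24, 1, 2, 15, 8, 46, 32, 55, 50, 7 → 10
24 → 1, 2, 15, 8, 7 → 5
1 → none → 0
2 → none → 0
15 → 8, 7 → 2
8 → 7 → 1
46 → 32, 7 → 2
32 → 7 → 1
55 → 50, 7 → 2
50 → 7 → 1
7 → none → 0
Sum: 2 + 10 + 5 + 0 + 0 + 2 + 1 + 2 + 1 + 2 + 1 + 0 = 26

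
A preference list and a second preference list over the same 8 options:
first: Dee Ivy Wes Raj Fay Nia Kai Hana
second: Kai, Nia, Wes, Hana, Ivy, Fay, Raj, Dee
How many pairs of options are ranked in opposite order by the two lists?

21

Assign each item its position (1..8) in the first ordering, then rewrite the second ordering as that position sequence:
positions: Dee→1, Ivy→2, Wes→3, Raj→4, Fay→5, Nia→6, Kai→7, Hana→8
second ordering as positions: [7, 6, 3, 8, 2, 5, 4, 1]
Discordant pairs = inversions in this position sequence.
7: 6, 3, 2, 5, 4, 1 → 6
6: 3, 2, 5, 4, 1 → 5
3: 2, 1 → 2
8: 2, 5, 4, 1 → 4
2: 1 → 1
5: 4, 1 → 2
4: 1 → 1
1: 0
Total: 6 + 5 + 2 + 4 + 1 + 2 + 1 + 0 = 21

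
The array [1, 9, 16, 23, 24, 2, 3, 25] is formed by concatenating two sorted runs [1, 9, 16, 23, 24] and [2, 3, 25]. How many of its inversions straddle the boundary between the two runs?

8

Count, for every r in R, how many entries of L exceed r:
r = 2: 9, 16, 23, 24 → 4
r = 3: 9, 16, 23, 24 → 4
r = 25: none → 0
Cross-inversions: 4 + 4 + 0 = 8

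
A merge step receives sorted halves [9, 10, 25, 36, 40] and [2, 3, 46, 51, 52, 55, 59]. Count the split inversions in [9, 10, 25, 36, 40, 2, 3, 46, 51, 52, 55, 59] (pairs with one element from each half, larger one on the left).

Count, for every r in R, how many entries of L exceed r:
r = 2: 9, 10, 25, 36, 40 → 5
r = 3: 9, 10, 25, 36, 40 → 5
r = 46: none → 0
r = 51: none → 0
r = 52: none → 0
r = 55: none → 0
r = 59: none → 0
Cross-inversions: 5 + 5 + 0 + 0 + 0 + 0 + 0 = 10

10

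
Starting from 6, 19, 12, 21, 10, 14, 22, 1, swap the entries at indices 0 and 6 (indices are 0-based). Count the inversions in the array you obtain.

Positions 0 and 6 hold 6 and 22; after swapping, the array is [22, 19, 12, 21, 10, 14, 6, 1].
Count, for each position, how many later elements it exceeds:
22: 7
19: 5
12: 3
21: 4
10: 2
14: 2
6: 1
1: 0
Sum: 7 + 5 + 3 + 4 + 2 + 2 + 1 + 0 = 24

24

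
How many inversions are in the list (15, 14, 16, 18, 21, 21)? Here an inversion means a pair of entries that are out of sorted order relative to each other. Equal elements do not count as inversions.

Inversion pairs (indices are 1-based):
(1,2): 15 > 14
That's 1 pair.

There is 1 out-of-order pair.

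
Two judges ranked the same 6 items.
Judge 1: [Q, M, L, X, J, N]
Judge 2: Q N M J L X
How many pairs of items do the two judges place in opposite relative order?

6

Assign each item its position (1..6) in the first ordering, then rewrite the second ordering as that position sequence:
positions: Q→1, M→2, L→3, X→4, J→5, N→6
second ordering as positions: [1, 6, 2, 5, 3, 4]
Discordant pairs = inversions in this position sequence.
1: 0
6: 2, 5, 3, 4 → 4
2: 0
5: 3, 4 → 2
3: 0
4: 0
Total: 0 + 4 + 0 + 2 + 0 + 0 = 6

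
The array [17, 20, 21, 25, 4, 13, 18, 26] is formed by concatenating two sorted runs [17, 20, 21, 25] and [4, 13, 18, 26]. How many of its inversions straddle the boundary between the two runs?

11 split inversions

Count, for every r in R, how many entries of L exceed r:
r = 4: 17, 20, 21, 25 → 4
r = 13: 17, 20, 21, 25 → 4
r = 18: 20, 21, 25 → 3
r = 26: none → 0
Cross-inversions: 4 + 4 + 3 + 0 = 11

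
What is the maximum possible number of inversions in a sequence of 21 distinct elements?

The maximum occurs when the array is in strictly decreasing order: every one of the C(21, 2) pairs is inverted.
C(21, 2) = 21·20/2 = 210

210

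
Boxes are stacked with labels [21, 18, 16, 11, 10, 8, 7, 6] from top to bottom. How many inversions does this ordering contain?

Count, for each position, how many later elements it exceeds:
21: 7
18: 6
16: 5
11: 4
10: 3
8: 2
7: 1
6: 0
Sum: 7 + 6 + 5 + 4 + 3 + 2 + 1 + 0 = 28

28 inversions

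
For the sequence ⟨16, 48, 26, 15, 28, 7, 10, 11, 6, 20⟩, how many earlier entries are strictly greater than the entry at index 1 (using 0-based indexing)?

0 such elements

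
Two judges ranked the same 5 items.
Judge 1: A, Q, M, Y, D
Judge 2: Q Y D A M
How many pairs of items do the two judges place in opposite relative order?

Assign each item its position (1..5) in the first ordering, then rewrite the second ordering as that position sequence:
positions: A→1, Q→2, M→3, Y→4, D→5
second ordering as positions: [2, 4, 5, 1, 3]
Discordant pairs = inversions in this position sequence.
2: 1 → 1
4: 1, 3 → 2
5: 1, 3 → 2
1: 0
3: 0
Total: 1 + 2 + 2 + 0 + 0 = 5

There are 5 discordant pairs.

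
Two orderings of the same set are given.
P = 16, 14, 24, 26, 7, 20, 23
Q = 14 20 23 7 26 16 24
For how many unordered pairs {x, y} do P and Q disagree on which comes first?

Assign each item its position (1..7) in the first ordering, then rewrite the second ordering as that position sequence:
positions: 16→1, 14→2, 24→3, 26→4, 7→5, 20→6, 23→7
second ordering as positions: [2, 6, 7, 5, 4, 1, 3]
Discordant pairs = inversions in this position sequence.
2: 1 → 1
6: 5, 4, 1, 3 → 4
7: 5, 4, 1, 3 → 4
5: 4, 1, 3 → 3
4: 1, 3 → 2
1: 0
3: 0
Total: 1 + 4 + 4 + 3 + 2 + 0 + 0 = 14

Disagreeing pairs: 14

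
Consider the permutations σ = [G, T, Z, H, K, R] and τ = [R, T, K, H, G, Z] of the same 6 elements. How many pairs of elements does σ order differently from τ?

11

Assign each item its position (1..6) in the first ordering, then rewrite the second ordering as that position sequence:
positions: G→1, T→2, Z→3, H→4, K→5, R→6
second ordering as positions: [6, 2, 5, 4, 1, 3]
Discordant pairs = inversions in this position sequence.
6: 2, 5, 4, 1, 3 → 5
2: 1 → 1
5: 4, 1, 3 → 3
4: 1, 3 → 2
1: 0
3: 0
Total: 5 + 1 + 3 + 2 + 0 + 0 = 11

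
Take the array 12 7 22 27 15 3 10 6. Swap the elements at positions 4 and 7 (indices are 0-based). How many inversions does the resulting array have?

15 inversions

Positions 4 and 7 hold 15 and 6; after swapping, the array is [12, 7, 22, 27, 6, 3, 10, 15].
Sweep left to right; for each value list the smaller values that follow it:
12 → 7, 6, 3, 10 → 4
7 → 6, 3 → 2
22 → 6, 3, 10, 15 → 4
27 → 6, 3, 10, 15 → 4
6 → 3 → 1
3 → none → 0
10 → none → 0
15 → none → 0
Sum: 4 + 2 + 4 + 4 + 1 + 0 + 0 + 0 = 15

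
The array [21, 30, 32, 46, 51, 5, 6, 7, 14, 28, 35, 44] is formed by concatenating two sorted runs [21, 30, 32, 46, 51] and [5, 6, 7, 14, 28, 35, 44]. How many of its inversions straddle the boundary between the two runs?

Split inversions: 28

For each element r of the right run, count left-run elements greater than r:
r = 5: 21, 30, 32, 46, 51 → 5
r = 6: 21, 30, 32, 46, 51 → 5
r = 7: 21, 30, 32, 46, 51 → 5
r = 14: 21, 30, 32, 46, 51 → 5
r = 28: 30, 32, 46, 51 → 4
r = 35: 46, 51 → 2
r = 44: 46, 51 → 2
Cross-inversions: 5 + 5 + 5 + 5 + 4 + 2 + 2 = 28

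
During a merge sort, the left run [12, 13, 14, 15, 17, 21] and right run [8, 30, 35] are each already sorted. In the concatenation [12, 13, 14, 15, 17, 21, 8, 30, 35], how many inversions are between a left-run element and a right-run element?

Count, for every r in R, how many entries of L exceed r:
r = 8: 12, 13, 14, 15, 17, 21 → 6
r = 30: none → 0
r = 35: none → 0
Cross-inversions: 6 + 0 + 0 = 6

6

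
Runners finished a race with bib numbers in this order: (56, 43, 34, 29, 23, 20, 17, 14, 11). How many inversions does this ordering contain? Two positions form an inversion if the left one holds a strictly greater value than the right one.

Inversions: 36

For each element, count later entries that are smaller:
56 → 43, 34, 29, 23, 20, 17, 14, 11 → 8
43 → 34, 29, 23, 20, 17, 14, 11 → 7
34 → 29, 23, 20, 17, 14, 11 → 6
29 → 23, 20, 17, 14, 11 → 5
23 → 20, 17, 14, 11 → 4
20 → 17, 14, 11 → 3
17 → 14, 11 → 2
14 → 11 → 1
11 → none → 0
Sum: 8 + 7 + 6 + 5 + 4 + 3 + 2 + 1 + 0 = 36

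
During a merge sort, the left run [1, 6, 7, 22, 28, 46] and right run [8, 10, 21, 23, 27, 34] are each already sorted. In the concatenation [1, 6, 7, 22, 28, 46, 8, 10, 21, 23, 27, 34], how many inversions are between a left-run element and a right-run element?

14

Count, for every r in R, how many entries of L exceed r:
r = 8: 22, 28, 46 → 3
r = 10: 22, 28, 46 → 3
r = 21: 22, 28, 46 → 3
r = 23: 28, 46 → 2
r = 27: 28, 46 → 2
r = 34: 46 → 1
Cross-inversions: 3 + 3 + 3 + 2 + 2 + 1 = 14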